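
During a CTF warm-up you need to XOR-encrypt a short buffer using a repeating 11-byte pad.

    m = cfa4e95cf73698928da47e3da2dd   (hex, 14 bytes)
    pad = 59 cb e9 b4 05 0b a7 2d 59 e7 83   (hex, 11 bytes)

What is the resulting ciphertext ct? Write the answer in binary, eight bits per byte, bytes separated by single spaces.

10010110 01101111 00000000 11101000 11110010 00111101 00111111 10111111 11010100 01000011 11111101 01100100 01101001 00110100

The 11-byte key repeats, so the effective keystream is 59 cb e9 b4 05 0b a7 2d 59 e7 83 59 cb e9.
byte 0: 207 xor  89 = 150
byte 1: 164 xor 203 = 111
byte 2: 233 xor 233 =   0
byte 3:  92 xor 180 = 232
byte 4: 247 xor   5 = 242
byte 5:  54 xor  11 =  61
byte 6: 152 xor 167 =  63
byte 7: 146 xor  45 = 191
byte 8: 141 xor  89 = 212
byte 9: 164 xor 231 =  67
byte 10: 126 xor 131 = 253
byte 11:  61 xor  89 = 100
byte 12: 162 xor 203 = 105
byte 13: 221 xor 233 =  52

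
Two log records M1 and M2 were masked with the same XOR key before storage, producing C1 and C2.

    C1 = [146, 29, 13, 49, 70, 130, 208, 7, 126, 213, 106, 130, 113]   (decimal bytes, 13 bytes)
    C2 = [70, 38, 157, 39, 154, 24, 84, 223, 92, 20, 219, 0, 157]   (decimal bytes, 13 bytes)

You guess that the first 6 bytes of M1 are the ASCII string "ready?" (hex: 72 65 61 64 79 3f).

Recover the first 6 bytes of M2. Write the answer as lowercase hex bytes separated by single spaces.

First, C1 ⊕ C2 = (M1 ⊕ K) ⊕ (M2 ⊕ K) = M1 ⊕ M2, so the key drops out. Then M2 = (M1 ⊕ M2) ⊕ M1 over the first 6 bytes.
byte 0: (92 ^ 46) ^ 72 = d4 ^ 72 = a6
byte 1: (1d ^ 26) ^ 65 = 3b ^ 65 = 5e
byte 2: (0d ^ 9d) ^ 61 = 90 ^ 61 = f1
byte 3: (31 ^ 27) ^ 64 = 16 ^ 64 = 72
byte 4: (46 ^ 9a) ^ 79 = dc ^ 79 = a5
byte 5: (82 ^ 18) ^ 3f = 9a ^ 3f = a5

a6 5e f1 72 a5 a5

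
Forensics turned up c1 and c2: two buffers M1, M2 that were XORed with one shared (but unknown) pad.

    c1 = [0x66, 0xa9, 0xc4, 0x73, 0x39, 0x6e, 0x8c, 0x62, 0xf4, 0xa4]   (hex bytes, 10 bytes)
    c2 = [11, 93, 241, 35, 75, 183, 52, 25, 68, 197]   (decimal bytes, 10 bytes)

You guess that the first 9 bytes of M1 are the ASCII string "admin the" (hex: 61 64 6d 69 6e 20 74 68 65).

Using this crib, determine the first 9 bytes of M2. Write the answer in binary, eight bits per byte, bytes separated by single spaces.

First, c1 ⊕ c2 = (M1 ⊕ K) ⊕ (M2 ⊕ K) = M1 ⊕ M2, so the key drops out. Then M2 = (M1 ⊕ M2) ⊕ M1 over the first 9 bytes.
byte 0: (66 ⊕ 0b) ⊕ 61 = 6d ⊕ 61 = 0c
byte 1: (a9 ⊕ 5d) ⊕ 64 = f4 ⊕ 64 = 90
byte 2: (c4 ⊕ f1) ⊕ 6d = 35 ⊕ 6d = 58
byte 3: (73 ⊕ 23) ⊕ 69 = 50 ⊕ 69 = 39
byte 4: (39 ⊕ 4b) ⊕ 6e = 72 ⊕ 6e = 1c
byte 5: (6e ⊕ b7) ⊕ 20 = d9 ⊕ 20 = f9
byte 6: (8c ⊕ 34) ⊕ 74 = b8 ⊕ 74 = cc
byte 7: (62 ⊕ 19) ⊕ 68 = 7b ⊕ 68 = 13
byte 8: (f4 ⊕ 44) ⊕ 65 = b0 ⊕ 65 = d5

00001100 10010000 01011000 00111001 00011100 11111001 11001100 00010011 11010101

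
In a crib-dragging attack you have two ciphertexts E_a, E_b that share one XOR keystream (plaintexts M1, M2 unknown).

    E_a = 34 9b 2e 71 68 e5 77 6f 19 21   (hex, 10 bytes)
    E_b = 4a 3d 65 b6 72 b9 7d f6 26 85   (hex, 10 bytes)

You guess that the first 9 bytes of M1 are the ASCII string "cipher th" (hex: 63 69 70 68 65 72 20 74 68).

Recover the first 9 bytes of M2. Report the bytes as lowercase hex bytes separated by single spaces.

1d cf 3b af 7f 2e 2a ed 57

First, E_a ⊕ E_b = (M1 ⊕ K) ⊕ (M2 ⊕ K) = M1 ⊕ M2, so the key drops out. Then M2 = (M1 ⊕ M2) ⊕ M1 over the first 9 bytes.
byte 0: (34 ^ 4a) ^ 63 = 7e ^ 63 = 1d
byte 1: (9b ^ 3d) ^ 69 = a6 ^ 69 = cf
byte 2: (2e ^ 65) ^ 70 = 4b ^ 70 = 3b
byte 3: (71 ^ b6) ^ 68 = c7 ^ 68 = af
byte 4: (68 ^ 72) ^ 65 = 1a ^ 65 = 7f
byte 5: (e5 ^ b9) ^ 72 = 5c ^ 72 = 2e
byte 6: (77 ^ 7d) ^ 20 = 0a ^ 20 = 2a
byte 7: (6f ^ f6) ^ 74 = 99 ^ 74 = ed
byte 8: (19 ^ 26) ^ 68 = 3f ^ 68 = 57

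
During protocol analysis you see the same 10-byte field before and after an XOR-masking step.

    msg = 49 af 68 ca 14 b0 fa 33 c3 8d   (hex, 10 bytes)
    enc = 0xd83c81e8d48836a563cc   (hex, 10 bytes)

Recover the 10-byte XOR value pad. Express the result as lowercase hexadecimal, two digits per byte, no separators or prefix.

Since enc = msg ⊕ pad, XORing both sides with msg gives pad = msg ⊕ enc.
byte 0: 49 XOR d8 = 91
byte 1: af XOR 3c = 93
byte 2: 68 XOR 81 = e9
byte 3: ca XOR e8 = 22
byte 4: 14 XOR d4 = c0
byte 5: b0 XOR 88 = 38
byte 6: fa XOR 36 = cc
byte 7: 33 XOR a5 = 96
byte 8: c3 XOR 63 = a0
byte 9: 8d XOR cc = 41

9193e922c038cc96a041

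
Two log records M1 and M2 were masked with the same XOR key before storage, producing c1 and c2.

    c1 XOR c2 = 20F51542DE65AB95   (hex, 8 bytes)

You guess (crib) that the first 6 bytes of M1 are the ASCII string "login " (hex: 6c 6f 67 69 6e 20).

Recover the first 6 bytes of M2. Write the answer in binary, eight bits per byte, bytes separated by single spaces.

Since c1 ⊕ c2 = M1 ⊕ M2, XORing with the guessed M1 bytes yields the corresponding M2 bytes: M2 = (c1 ⊕ c2) ⊕ M1.
byte 0:  32 XOR 108 =  76
byte 1: 245 XOR 111 = 154
byte 2:  21 XOR 103 = 114
byte 3:  66 XOR 105 =  43
byte 4: 222 XOR 110 = 176
byte 5: 101 XOR  32 =  69

01001100 10011010 01110010 00101011 10110000 01000101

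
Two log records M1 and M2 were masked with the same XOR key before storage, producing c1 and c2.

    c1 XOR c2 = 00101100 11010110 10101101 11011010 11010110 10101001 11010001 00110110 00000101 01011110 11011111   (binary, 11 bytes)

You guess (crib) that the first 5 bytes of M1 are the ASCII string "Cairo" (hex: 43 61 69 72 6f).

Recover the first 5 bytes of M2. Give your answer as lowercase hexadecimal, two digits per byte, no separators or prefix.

Since c1 ⊕ c2 = M1 ⊕ M2, XORing with the guessed M1 bytes yields the corresponding M2 bytes: M2 = (c1 ⊕ c2) ⊕ M1.
byte 0: 00101100 ^ 01000011 = 01101111
byte 1: 11010110 ^ 01100001 = 10110111
byte 2: 10101101 ^ 01101001 = 11000100
byte 3: 11011010 ^ 01110010 = 10101000
byte 4: 11010110 ^ 01101111 = 10111001

6fb7c4a8b9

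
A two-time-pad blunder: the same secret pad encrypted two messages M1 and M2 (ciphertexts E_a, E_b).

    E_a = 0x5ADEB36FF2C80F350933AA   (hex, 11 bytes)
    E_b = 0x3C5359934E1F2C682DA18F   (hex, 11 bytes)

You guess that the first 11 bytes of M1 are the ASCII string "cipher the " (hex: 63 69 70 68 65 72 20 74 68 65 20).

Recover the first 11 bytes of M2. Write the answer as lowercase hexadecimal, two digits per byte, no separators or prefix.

05e49a94d9a503294cf705

First, E_a ⊕ E_b = (M1 ⊕ K) ⊕ (M2 ⊕ K) = M1 ⊕ M2, so the key drops out. Then M2 = (M1 ⊕ M2) ⊕ M1 over the first 11 bytes.
byte 0: (5a ⊕ 3c) ⊕ 63 = 66 ⊕ 63 = 05
byte 1: (de ⊕ 53) ⊕ 69 = 8d ⊕ 69 = e4
byte 2: (b3 ⊕ 59) ⊕ 70 = ea ⊕ 70 = 9a
byte 3: (6f ⊕ 93) ⊕ 68 = fc ⊕ 68 = 94
byte 4: (f2 ⊕ 4e) ⊕ 65 = bc ⊕ 65 = d9
byte 5: (c8 ⊕ 1f) ⊕ 72 = d7 ⊕ 72 = a5
byte 6: (0f ⊕ 2c) ⊕ 20 = 23 ⊕ 20 = 03
byte 7: (35 ⊕ 68) ⊕ 74 = 5d ⊕ 74 = 29
byte 8: (09 ⊕ 2d) ⊕ 68 = 24 ⊕ 68 = 4c
byte 9: (33 ⊕ a1) ⊕ 65 = 92 ⊕ 65 = f7
byte 10: (aa ⊕ 8f) ⊕ 20 = 25 ⊕ 20 = 05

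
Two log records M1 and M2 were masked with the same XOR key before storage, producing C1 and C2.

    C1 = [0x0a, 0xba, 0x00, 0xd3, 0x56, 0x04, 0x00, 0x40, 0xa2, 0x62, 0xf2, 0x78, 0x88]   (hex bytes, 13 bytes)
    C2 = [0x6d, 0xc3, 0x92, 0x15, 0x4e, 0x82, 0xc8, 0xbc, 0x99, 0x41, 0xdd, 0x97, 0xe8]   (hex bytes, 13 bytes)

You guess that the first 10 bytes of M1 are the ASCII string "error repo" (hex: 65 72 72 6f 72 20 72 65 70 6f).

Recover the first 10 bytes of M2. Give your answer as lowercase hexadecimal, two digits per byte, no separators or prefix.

First, C1 ⊕ C2 = (M1 ⊕ K) ⊕ (M2 ⊕ K) = M1 ⊕ M2, so the key drops out. Then M2 = (M1 ⊕ M2) ⊕ M1 over the first 10 bytes.
byte 0: (0a xor 6d) xor 65 = 67 xor 65 = 02
byte 1: (ba xor c3) xor 72 = 79 xor 72 = 0b
byte 2: (00 xor 92) xor 72 = 92 xor 72 = e0
byte 3: (d3 xor 15) xor 6f = c6 xor 6f = a9
byte 4: (56 xor 4e) xor 72 = 18 xor 72 = 6a
byte 5: (04 xor 82) xor 20 = 86 xor 20 = a6
byte 6: (00 xor c8) xor 72 = c8 xor 72 = ba
byte 7: (40 xor bc) xor 65 = fc xor 65 = 99
byte 8: (a2 xor 99) xor 70 = 3b xor 70 = 4b
byte 9: (62 xor 41) xor 6f = 23 xor 6f = 4c

020be0a96aa6ba994b4c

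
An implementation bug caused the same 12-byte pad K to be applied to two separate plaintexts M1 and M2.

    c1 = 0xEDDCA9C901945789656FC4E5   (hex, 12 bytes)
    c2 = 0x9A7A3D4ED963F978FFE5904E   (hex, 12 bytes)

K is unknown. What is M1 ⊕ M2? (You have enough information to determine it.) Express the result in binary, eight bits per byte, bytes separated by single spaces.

c1 ⊕ c2 = (M1 ⊕ K) ⊕ (M2 ⊕ K) = M1 ⊕ M2 — the shared key cancels under XOR.
237 ⊕ 154 = 119
220 ⊕ 122 = 166
169 ⊕  61 = 148
201 ⊕  78 = 135
  1 ⊕ 217 = 216
148 ⊕  99 = 247
 87 ⊕ 249 = 174
137 ⊕ 120 = 241
101 ⊕ 255 = 154
111 ⊕ 229 = 138
196 ⊕ 144 =  84
229 ⊕  78 = 171

01110111 10100110 10010100 10000111 11011000 11110111 10101110 11110001 10011010 10001010 01010100 10101011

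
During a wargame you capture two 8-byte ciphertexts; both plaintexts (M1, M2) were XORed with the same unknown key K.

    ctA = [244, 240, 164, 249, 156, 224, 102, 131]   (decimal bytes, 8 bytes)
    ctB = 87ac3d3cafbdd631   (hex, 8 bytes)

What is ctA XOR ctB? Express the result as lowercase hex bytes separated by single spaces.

73 5c 99 c5 33 5d b0 b2

ctA ⊕ ctB = (M1 ⊕ K) ⊕ (M2 ⊕ K) = M1 ⊕ M2 — the shared key cancels under XOR.
11110100 ⊕ 10000111 = 01110011
11110000 ⊕ 10101100 = 01011100
10100100 ⊕ 00111101 = 10011001
11111001 ⊕ 00111100 = 11000101
10011100 ⊕ 10101111 = 00110011
11100000 ⊕ 10111101 = 01011101
01100110 ⊕ 11010110 = 10110000
10000011 ⊕ 00110001 = 10110010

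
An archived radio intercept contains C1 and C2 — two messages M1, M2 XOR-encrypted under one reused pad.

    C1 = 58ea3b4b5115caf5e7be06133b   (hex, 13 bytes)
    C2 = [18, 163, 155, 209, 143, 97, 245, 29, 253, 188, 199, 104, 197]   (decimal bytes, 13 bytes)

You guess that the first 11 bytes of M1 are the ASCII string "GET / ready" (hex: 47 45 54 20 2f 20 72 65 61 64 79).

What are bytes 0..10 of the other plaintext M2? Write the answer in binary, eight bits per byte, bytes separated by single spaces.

First, C1 ⊕ C2 = (M1 ⊕ K) ⊕ (M2 ⊕ K) = M1 ⊕ M2, so the key drops out. Then M2 = (M1 ⊕ M2) ⊕ M1 over the first 11 bytes.
byte 0: (58 xor 12) xor 47 = 4a xor 47 = 0d
byte 1: (ea xor a3) xor 45 = 49 xor 45 = 0c
byte 2: (3b xor 9b) xor 54 = a0 xor 54 = f4
byte 3: (4b xor d1) xor 20 = 9a xor 20 = ba
byte 4: (51 xor 8f) xor 2f = de xor 2f = f1
byte 5: (15 xor 61) xor 20 = 74 xor 20 = 54
byte 6: (ca xor f5) xor 72 = 3f xor 72 = 4d
byte 7: (f5 xor 1d) xor 65 = e8 xor 65 = 8d
byte 8: (e7 xor fd) xor 61 = 1a xor 61 = 7b
byte 9: (be xor bc) xor 64 = 02 xor 64 = 66
byte 10: (06 xor c7) xor 79 = c1 xor 79 = b8

00001101 00001100 11110100 10111010 11110001 01010100 01001101 10001101 01111011 01100110 10111000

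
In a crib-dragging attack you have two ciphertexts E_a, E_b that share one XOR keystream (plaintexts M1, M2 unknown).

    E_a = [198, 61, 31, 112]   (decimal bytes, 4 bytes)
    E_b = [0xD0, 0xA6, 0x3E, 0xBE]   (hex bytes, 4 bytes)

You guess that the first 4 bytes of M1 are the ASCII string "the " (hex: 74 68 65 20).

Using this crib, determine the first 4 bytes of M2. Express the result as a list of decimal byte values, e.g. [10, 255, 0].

[98, 243, 68, 238]

First, E_a ⊕ E_b = (M1 ⊕ K) ⊕ (M2 ⊕ K) = M1 ⊕ M2, so the key drops out. Then M2 = (M1 ⊕ M2) ⊕ M1 over the first 4 bytes.
byte 0: (c6 xor d0) xor 74 = 16 xor 74 = 62
byte 1: (3d xor a6) xor 68 = 9b xor 68 = f3
byte 2: (1f xor 3e) xor 65 = 21 xor 65 = 44
byte 3: (70 xor be) xor 20 = ce xor 20 = ee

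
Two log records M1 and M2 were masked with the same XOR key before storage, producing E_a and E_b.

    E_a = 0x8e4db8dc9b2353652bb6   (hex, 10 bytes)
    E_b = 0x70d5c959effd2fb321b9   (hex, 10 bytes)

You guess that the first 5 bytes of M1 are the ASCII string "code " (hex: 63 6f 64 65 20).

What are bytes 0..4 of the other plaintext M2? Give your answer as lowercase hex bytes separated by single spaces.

First, E_a ⊕ E_b = (M1 ⊕ K) ⊕ (M2 ⊕ K) = M1 ⊕ M2, so the key drops out. Then M2 = (M1 ⊕ M2) ⊕ M1 over the first 5 bytes.
byte 0: (8e XOR 70) XOR 63 = fe XOR 63 = 9d
byte 1: (4d XOR d5) XOR 6f = 98 XOR 6f = f7
byte 2: (b8 XOR c9) XOR 64 = 71 XOR 64 = 15
byte 3: (dc XOR 59) XOR 65 = 85 XOR 65 = e0
byte 4: (9b XOR ef) XOR 20 = 74 XOR 20 = 54

9d f7 15 e0 54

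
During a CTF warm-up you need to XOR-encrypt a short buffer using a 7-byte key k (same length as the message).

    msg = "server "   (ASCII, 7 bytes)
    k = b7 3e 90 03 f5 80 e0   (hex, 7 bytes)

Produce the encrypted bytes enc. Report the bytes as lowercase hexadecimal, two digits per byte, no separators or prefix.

XOR is its own inverse, so applying the key byte-wise gives the result directly.
byte 0: 73 XOR b7 = c4
byte 1: 65 XOR 3e = 5b
byte 2: 72 XOR 90 = e2
byte 3: 76 XOR 03 = 75
byte 4: 65 XOR f5 = 90
byte 5: 72 XOR 80 = f2
byte 6: 20 XOR e0 = c0

c45be27590f2c0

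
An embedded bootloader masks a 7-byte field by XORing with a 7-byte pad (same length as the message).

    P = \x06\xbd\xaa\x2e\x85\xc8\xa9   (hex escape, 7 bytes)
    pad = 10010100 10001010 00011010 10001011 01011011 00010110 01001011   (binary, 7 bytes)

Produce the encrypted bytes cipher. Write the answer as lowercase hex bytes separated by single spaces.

XOR is its own inverse, so applying the key byte-wise gives the result directly.
06 xor 94 = 92
bd xor 8a = 37
aa xor 1a = b0
2e xor 8b = a5
85 xor 5b = de
c8 xor 16 = de
a9 xor 4b = e2

92 37 b0 a5 de de e2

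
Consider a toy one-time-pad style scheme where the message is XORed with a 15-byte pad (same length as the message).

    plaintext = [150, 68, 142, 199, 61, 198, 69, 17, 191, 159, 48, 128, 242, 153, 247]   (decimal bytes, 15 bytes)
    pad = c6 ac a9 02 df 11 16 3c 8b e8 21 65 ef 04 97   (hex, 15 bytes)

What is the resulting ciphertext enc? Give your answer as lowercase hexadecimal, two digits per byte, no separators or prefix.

XOR is its own inverse, so applying the key byte-wise gives the result directly.
150 ⊕ 198 =  80
 68 ⊕ 172 = 232
142 ⊕ 169 =  39
199 ⊕   2 = 197
 61 ⊕ 223 = 226
198 ⊕  17 = 215
 69 ⊕  22 =  83
 17 ⊕  60 =  45
191 ⊕ 139 =  52
159 ⊕ 232 = 119
 48 ⊕  33 =  17
128 ⊕ 101 = 229
242 ⊕ 239 =  29
153 ⊕   4 = 157
247 ⊕ 151 =  96

50e827c5e2d7532d347711e51d9d60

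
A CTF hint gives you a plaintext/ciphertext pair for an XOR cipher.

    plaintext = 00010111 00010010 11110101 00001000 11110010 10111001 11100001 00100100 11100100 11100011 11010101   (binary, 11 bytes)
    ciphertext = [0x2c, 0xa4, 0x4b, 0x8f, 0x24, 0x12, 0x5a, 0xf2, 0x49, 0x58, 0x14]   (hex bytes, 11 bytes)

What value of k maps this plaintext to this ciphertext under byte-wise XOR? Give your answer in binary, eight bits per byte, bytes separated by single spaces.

00111011 10110110 10111110 10000111 11010110 10101011 10111011 11010110 10101101 10111011 11000001

Since ciphertext = plaintext ⊕ k, XORing both sides with plaintext gives k = plaintext ⊕ ciphertext.
00010111 ⊕ 00101100 = 00111011
00010010 ⊕ 10100100 = 10110110
11110101 ⊕ 01001011 = 10111110
00001000 ⊕ 10001111 = 10000111
11110010 ⊕ 00100100 = 11010110
10111001 ⊕ 00010010 = 10101011
11100001 ⊕ 01011010 = 10111011
00100100 ⊕ 11110010 = 11010110
11100100 ⊕ 01001001 = 10101101
11100011 ⊕ 01011000 = 10111011
11010101 ⊕ 00010100 = 11000001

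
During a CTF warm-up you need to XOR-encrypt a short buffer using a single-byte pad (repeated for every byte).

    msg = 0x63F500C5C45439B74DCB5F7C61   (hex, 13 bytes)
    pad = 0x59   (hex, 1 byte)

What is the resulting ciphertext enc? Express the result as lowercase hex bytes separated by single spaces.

The 1-byte key repeats, so the effective keystream is 59 59 59 59 59 59 59 59 59 59 59 59 59.
byte 0: 63 XOR 59 = 3a
byte 1: f5 XOR 59 = ac
byte 2: 00 XOR 59 = 59
byte 3: c5 XOR 59 = 9c
byte 4: c4 XOR 59 = 9d
byte 5: 54 XOR 59 = 0d
byte 6: 39 XOR 59 = 60
byte 7: b7 XOR 59 = ee
byte 8: 4d XOR 59 = 14
byte 9: cb XOR 59 = 92
byte 10: 5f XOR 59 = 06
byte 11: 7c XOR 59 = 25
byte 12: 61 XOR 59 = 38

3a ac 59 9c 9d 0d 60 ee 14 92 06 25 38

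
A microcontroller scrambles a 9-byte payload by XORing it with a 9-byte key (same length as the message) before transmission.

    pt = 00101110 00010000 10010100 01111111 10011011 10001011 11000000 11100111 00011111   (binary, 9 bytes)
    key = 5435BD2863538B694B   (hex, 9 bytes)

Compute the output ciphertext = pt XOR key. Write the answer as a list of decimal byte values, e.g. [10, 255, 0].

[122, 37, 41, 87, 248, 216, 75, 142, 84]

XOR is its own inverse, so applying the key byte-wise gives the result directly.
2e ^ 54 = 7a
10 ^ 35 = 25
94 ^ bd = 29
7f ^ 28 = 57
9b ^ 63 = f8
8b ^ 53 = d8
c0 ^ 8b = 4b
e7 ^ 69 = 8e
1f ^ 4b = 54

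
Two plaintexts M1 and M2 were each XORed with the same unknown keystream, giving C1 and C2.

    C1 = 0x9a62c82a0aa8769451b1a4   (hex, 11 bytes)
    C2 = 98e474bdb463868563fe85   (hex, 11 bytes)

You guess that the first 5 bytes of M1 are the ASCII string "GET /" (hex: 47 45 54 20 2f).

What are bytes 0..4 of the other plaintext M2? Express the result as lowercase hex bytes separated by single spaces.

First, C1 ⊕ C2 = (M1 ⊕ K) ⊕ (M2 ⊕ K) = M1 ⊕ M2, so the key drops out. Then M2 = (M1 ⊕ M2) ⊕ M1 over the first 5 bytes.
byte 0: (9a ⊕ 98) ⊕ 47 = 02 ⊕ 47 = 45
byte 1: (62 ⊕ e4) ⊕ 45 = 86 ⊕ 45 = c3
byte 2: (c8 ⊕ 74) ⊕ 54 = bc ⊕ 54 = e8
byte 3: (2a ⊕ bd) ⊕ 20 = 97 ⊕ 20 = b7
byte 4: (0a ⊕ b4) ⊕ 2f = be ⊕ 2f = 91

45 c3 e8 b7 91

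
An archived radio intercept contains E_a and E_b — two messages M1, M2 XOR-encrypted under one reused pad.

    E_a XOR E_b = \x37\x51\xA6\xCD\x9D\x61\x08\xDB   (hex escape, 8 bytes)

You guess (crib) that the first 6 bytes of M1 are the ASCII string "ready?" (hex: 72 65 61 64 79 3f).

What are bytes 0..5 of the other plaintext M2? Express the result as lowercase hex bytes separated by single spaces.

45 34 c7 a9 e4 5e

Since E_a ⊕ E_b = M1 ⊕ M2, XORing with the guessed M1 bytes yields the corresponding M2 bytes: M2 = (E_a ⊕ E_b) ⊕ M1.
00110111 ⊕ 01110010 = 01000101
01010001 ⊕ 01100101 = 00110100
10100110 ⊕ 01100001 = 11000111
11001101 ⊕ 01100100 = 10101001
10011101 ⊕ 01111001 = 11100100
01100001 ⊕ 00111111 = 01011110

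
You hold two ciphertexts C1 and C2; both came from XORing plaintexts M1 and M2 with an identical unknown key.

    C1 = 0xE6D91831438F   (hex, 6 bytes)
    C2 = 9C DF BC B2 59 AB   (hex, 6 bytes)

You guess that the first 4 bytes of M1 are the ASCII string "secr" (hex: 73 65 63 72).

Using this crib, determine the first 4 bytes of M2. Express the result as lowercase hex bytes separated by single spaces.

First, C1 ⊕ C2 = (M1 ⊕ K) ⊕ (M2 ⊕ K) = M1 ⊕ M2, so the key drops out. Then M2 = (M1 ⊕ M2) ⊕ M1 over the first 4 bytes.
byte 0: (e6 ⊕ 9c) ⊕ 73 = 7a ⊕ 73 = 09
byte 1: (d9 ⊕ df) ⊕ 65 = 06 ⊕ 65 = 63
byte 2: (18 ⊕ bc) ⊕ 63 = a4 ⊕ 63 = c7
byte 3: (31 ⊕ b2) ⊕ 72 = 83 ⊕ 72 = f1

09 63 c7 f1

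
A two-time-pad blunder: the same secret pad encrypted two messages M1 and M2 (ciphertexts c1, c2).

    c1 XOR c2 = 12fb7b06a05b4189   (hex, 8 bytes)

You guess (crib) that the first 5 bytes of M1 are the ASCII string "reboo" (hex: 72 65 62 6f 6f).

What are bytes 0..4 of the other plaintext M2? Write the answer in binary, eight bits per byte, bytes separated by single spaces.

01100000 10011110 00011001 01101001 11001111

Since c1 ⊕ c2 = M1 ⊕ M2, XORing with the guessed M1 bytes yields the corresponding M2 bytes: M2 = (c1 ⊕ c2) ⊕ M1.
12 XOR 72 = 60
fb XOR 65 = 9e
7b XOR 62 = 19
06 XOR 6f = 69
a0 XOR 6f = cf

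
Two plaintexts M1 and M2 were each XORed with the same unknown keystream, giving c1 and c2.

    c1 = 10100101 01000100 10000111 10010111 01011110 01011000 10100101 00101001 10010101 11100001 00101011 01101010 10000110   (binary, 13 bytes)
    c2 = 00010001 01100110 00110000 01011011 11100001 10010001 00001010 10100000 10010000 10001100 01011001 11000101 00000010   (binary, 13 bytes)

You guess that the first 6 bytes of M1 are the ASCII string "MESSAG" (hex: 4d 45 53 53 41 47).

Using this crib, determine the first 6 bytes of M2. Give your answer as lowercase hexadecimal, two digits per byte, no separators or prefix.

f967e49ffe8e

First, c1 ⊕ c2 = (M1 ⊕ K) ⊕ (M2 ⊕ K) = M1 ⊕ M2, so the key drops out. Then M2 = (M1 ⊕ M2) ⊕ M1 over the first 6 bytes.
byte 0: (a5 xor 11) xor 4d = b4 xor 4d = f9
byte 1: (44 xor 66) xor 45 = 22 xor 45 = 67
byte 2: (87 xor 30) xor 53 = b7 xor 53 = e4
byte 3: (97 xor 5b) xor 53 = cc xor 53 = 9f
byte 4: (5e xor e1) xor 41 = bf xor 41 = fe
byte 5: (58 xor 91) xor 47 = c9 xor 47 = 8e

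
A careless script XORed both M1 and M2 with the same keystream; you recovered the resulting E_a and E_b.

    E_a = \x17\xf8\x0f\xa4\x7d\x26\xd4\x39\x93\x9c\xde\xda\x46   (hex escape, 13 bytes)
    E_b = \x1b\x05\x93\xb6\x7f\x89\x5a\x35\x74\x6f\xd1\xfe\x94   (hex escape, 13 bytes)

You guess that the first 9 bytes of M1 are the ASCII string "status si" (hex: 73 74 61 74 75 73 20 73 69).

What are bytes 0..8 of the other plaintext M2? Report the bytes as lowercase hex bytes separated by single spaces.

First, E_a ⊕ E_b = (M1 ⊕ K) ⊕ (M2 ⊕ K) = M1 ⊕ M2, so the key drops out. Then M2 = (M1 ⊕ M2) ⊕ M1 over the first 9 bytes.
byte 0: (17 xor 1b) xor 73 = 0c xor 73 = 7f
byte 1: (f8 xor 05) xor 74 = fd xor 74 = 89
byte 2: (0f xor 93) xor 61 = 9c xor 61 = fd
byte 3: (a4 xor b6) xor 74 = 12 xor 74 = 66
byte 4: (7d xor 7f) xor 75 = 02 xor 75 = 77
byte 5: (26 xor 89) xor 73 = af xor 73 = dc
byte 6: (d4 xor 5a) xor 20 = 8e xor 20 = ae
byte 7: (39 xor 35) xor 73 = 0c xor 73 = 7f
byte 8: (93 xor 74) xor 69 = e7 xor 69 = 8e

7f 89 fd 66 77 dc ae 7f 8e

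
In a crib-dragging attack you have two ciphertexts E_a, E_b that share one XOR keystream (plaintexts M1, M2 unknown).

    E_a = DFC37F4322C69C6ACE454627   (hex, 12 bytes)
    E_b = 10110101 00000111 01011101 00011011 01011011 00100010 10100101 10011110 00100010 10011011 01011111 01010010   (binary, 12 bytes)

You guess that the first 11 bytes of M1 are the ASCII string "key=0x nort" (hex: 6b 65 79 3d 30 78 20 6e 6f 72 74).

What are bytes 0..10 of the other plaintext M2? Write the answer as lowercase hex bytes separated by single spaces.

01 a1 5b 65 49 9c 19 9a 83 ac 6d

First, E_a ⊕ E_b = (M1 ⊕ K) ⊕ (M2 ⊕ K) = M1 ⊕ M2, so the key drops out. Then M2 = (M1 ⊕ M2) ⊕ M1 over the first 11 bytes.
byte 0: (df xor b5) xor 6b = 6a xor 6b = 01
byte 1: (c3 xor 07) xor 65 = c4 xor 65 = a1
byte 2: (7f xor 5d) xor 79 = 22 xor 79 = 5b
byte 3: (43 xor 1b) xor 3d = 58 xor 3d = 65
byte 4: (22 xor 5b) xor 30 = 79 xor 30 = 49
byte 5: (c6 xor 22) xor 78 = e4 xor 78 = 9c
byte 6: (9c xor a5) xor 20 = 39 xor 20 = 19
byte 7: (6a xor 9e) xor 6e = f4 xor 6e = 9a
byte 8: (ce xor 22) xor 6f = ec xor 6f = 83
byte 9: (45 xor 9b) xor 72 = de xor 72 = ac
byte 10: (46 xor 5f) xor 74 = 19 xor 74 = 6d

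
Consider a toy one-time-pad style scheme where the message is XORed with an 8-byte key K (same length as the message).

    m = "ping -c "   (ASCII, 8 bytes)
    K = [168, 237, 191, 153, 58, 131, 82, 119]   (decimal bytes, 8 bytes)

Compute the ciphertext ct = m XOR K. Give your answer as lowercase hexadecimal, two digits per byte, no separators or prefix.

d884d1fe1aae3157

01110000 xor 10101000 = 11011000
01101001 xor 11101101 = 10000100
01101110 xor 10111111 = 11010001
01100111 xor 10011001 = 11111110
00100000 xor 00111010 = 00011010
00101101 xor 10000011 = 10101110
01100011 xor 01010010 = 00110001
00100000 xor 01110111 = 01010111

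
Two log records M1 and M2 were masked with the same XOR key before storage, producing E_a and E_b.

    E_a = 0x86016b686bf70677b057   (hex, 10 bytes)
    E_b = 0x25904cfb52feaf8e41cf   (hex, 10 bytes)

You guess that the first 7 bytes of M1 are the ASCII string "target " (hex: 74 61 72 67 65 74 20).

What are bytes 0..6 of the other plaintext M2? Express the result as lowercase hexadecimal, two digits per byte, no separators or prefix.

First, E_a ⊕ E_b = (M1 ⊕ K) ⊕ (M2 ⊕ K) = M1 ⊕ M2, so the key drops out. Then M2 = (M1 ⊕ M2) ⊕ M1 over the first 7 bytes.
byte 0: (86 ⊕ 25) ⊕ 74 = a3 ⊕ 74 = d7
byte 1: (01 ⊕ 90) ⊕ 61 = 91 ⊕ 61 = f0
byte 2: (6b ⊕ 4c) ⊕ 72 = 27 ⊕ 72 = 55
byte 3: (68 ⊕ fb) ⊕ 67 = 93 ⊕ 67 = f4
byte 4: (6b ⊕ 52) ⊕ 65 = 39 ⊕ 65 = 5c
byte 5: (f7 ⊕ fe) ⊕ 74 = 09 ⊕ 74 = 7d
byte 6: (06 ⊕ af) ⊕ 20 = a9 ⊕ 20 = 89

d7f055f45c7d89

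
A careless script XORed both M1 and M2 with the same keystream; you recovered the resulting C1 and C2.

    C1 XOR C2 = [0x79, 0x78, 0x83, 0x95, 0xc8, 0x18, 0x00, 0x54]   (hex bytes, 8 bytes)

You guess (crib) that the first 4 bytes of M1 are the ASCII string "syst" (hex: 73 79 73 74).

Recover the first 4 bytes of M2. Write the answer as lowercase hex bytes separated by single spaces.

Since C1 ⊕ C2 = M1 ⊕ M2, XORing with the guessed M1 bytes yields the corresponding M2 bytes: M2 = (C1 ⊕ C2) ⊕ M1.
79 ^ 73 = 0a
78 ^ 79 = 01
83 ^ 73 = f0
95 ^ 74 = e1

0a 01 f0 e1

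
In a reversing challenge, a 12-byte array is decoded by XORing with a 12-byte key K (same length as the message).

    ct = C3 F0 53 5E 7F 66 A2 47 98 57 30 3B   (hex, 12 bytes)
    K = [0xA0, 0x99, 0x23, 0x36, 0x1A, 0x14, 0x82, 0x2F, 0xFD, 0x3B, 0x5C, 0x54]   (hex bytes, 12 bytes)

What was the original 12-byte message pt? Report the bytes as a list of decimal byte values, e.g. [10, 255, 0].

[99, 105, 112, 104, 101, 114, 32, 104, 101, 108, 108, 111]

XOR is its own inverse, so applying the key byte-wise gives the result directly.
byte 0: c3 ⊕ a0 = 63
byte 1: f0 ⊕ 99 = 69
byte 2: 53 ⊕ 23 = 70
byte 3: 5e ⊕ 36 = 68
byte 4: 7f ⊕ 1a = 65
byte 5: 66 ⊕ 14 = 72
byte 6: a2 ⊕ 82 = 20
byte 7: 47 ⊕ 2f = 68
byte 8: 98 ⊕ fd = 65
byte 9: 57 ⊕ 3b = 6c
byte 10: 30 ⊕ 5c = 6c
byte 11: 3b ⊕ 54 = 6f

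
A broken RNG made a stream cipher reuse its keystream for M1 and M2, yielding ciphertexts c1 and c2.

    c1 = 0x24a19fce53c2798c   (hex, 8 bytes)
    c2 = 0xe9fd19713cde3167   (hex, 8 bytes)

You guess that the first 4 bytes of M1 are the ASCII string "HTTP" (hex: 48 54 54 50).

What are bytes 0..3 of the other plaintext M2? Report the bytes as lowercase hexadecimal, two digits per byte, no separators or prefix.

8508d2ef

First, c1 ⊕ c2 = (M1 ⊕ K) ⊕ (M2 ⊕ K) = M1 ⊕ M2, so the key drops out. Then M2 = (M1 ⊕ M2) ⊕ M1 over the first 4 bytes.
byte 0: (24 XOR e9) XOR 48 = cd XOR 48 = 85
byte 1: (a1 XOR fd) XOR 54 = 5c XOR 54 = 08
byte 2: (9f XOR 19) XOR 54 = 86 XOR 54 = d2
byte 3: (ce XOR 71) XOR 50 = bf XOR 50 = ef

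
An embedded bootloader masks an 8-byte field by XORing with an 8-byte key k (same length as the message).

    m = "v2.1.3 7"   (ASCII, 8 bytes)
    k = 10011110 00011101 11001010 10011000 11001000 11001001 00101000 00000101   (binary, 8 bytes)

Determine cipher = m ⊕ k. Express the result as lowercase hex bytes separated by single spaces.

e8 2f e4 a9 e6 fa 08 32

76 ^ 9e = e8
32 ^ 1d = 2f
2e ^ ca = e4
31 ^ 98 = a9
2e ^ c8 = e6
33 ^ c9 = fa
20 ^ 28 = 08
37 ^ 05 = 32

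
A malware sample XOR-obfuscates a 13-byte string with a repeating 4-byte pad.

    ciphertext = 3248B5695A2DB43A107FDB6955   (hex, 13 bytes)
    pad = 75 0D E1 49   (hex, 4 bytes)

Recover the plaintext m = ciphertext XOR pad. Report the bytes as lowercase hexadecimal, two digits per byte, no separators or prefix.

474554202f20557365723a2020

The 4-byte key repeats, so the effective keystream is 75 0d e1 49 75 0d e1 49 75 0d e1 49 75.
byte 0: 32 ^ 75 = 47
byte 1: 48 ^ 0d = 45
byte 2: b5 ^ e1 = 54
byte 3: 69 ^ 49 = 20
byte 4: 5a ^ 75 = 2f
byte 5: 2d ^ 0d = 20
byte 6: b4 ^ e1 = 55
byte 7: 3a ^ 49 = 73
byte 8: 10 ^ 75 = 65
byte 9: 7f ^ 0d = 72
byte 10: db ^ e1 = 3a
byte 11: 69 ^ 49 = 20
byte 12: 55 ^ 75 = 20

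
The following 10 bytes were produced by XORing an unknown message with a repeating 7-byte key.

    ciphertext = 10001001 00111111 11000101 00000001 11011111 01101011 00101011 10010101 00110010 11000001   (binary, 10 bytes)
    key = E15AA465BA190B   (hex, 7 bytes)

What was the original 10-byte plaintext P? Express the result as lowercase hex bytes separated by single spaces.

68 65 61 64 65 72 20 74 68 65

The 7-byte key repeats, so the effective keystream is e1 5a a4 65 ba 19 0b e1 5a a4.
byte 0: 137 XOR 225 = 104
byte 1:  63 XOR  90 = 101
byte 2: 197 XOR 164 =  97
byte 3:   1 XOR 101 = 100
byte 4: 223 XOR 186 = 101
byte 5: 107 XOR  25 = 114
byte 6:  43 XOR  11 =  32
byte 7: 149 XOR 225 = 116
byte 8:  50 XOR  90 = 104
byte 9: 193 XOR 164 = 101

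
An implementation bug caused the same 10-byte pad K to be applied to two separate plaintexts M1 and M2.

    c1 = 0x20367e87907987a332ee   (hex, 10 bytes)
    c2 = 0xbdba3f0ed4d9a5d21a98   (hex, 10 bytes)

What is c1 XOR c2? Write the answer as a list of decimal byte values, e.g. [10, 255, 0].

c1 ⊕ c2 = (M1 ⊕ K) ⊕ (M2 ⊕ K) = M1 ⊕ M2 — the shared key cancels under XOR.
byte 0: 20 ^ bd = 9d
byte 1: 36 ^ ba = 8c
byte 2: 7e ^ 3f = 41
byte 3: 87 ^ 0e = 89
byte 4: 90 ^ d4 = 44
byte 5: 79 ^ d9 = a0
byte 6: 87 ^ a5 = 22
byte 7: a3 ^ d2 = 71
byte 8: 32 ^ 1a = 28
byte 9: ee ^ 98 = 76

[157, 140, 65, 137, 68, 160, 34, 113, 40, 118]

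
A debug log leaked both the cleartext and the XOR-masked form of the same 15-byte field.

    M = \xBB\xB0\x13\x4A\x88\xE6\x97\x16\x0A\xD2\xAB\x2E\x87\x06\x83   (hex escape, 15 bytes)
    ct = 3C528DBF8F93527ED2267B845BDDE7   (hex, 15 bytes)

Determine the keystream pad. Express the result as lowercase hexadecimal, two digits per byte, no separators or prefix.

Since ct = M ⊕ pad, XORing both sides with M gives pad = M ⊕ ct.
byte 0: bb xor 3c = 87
byte 1: b0 xor 52 = e2
byte 2: 13 xor 8d = 9e
byte 3: 4a xor bf = f5
byte 4: 88 xor 8f = 07
byte 5: e6 xor 93 = 75
byte 6: 97 xor 52 = c5
byte 7: 16 xor 7e = 68
byte 8: 0a xor d2 = d8
byte 9: d2 xor 26 = f4
byte 10: ab xor 7b = d0
byte 11: 2e xor 84 = aa
byte 12: 87 xor 5b = dc
byte 13: 06 xor dd = db
byte 14: 83 xor e7 = 64

87e29ef50775c568d8f4d0aadcdb64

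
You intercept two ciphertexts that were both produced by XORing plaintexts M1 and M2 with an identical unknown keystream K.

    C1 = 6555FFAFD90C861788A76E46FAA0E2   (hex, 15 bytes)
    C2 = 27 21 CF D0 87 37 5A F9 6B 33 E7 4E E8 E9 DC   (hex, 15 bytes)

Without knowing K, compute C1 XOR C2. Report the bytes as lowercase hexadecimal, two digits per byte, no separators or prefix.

C1 ⊕ C2 = (M1 ⊕ K) ⊕ (M2 ⊕ K) = M1 ⊕ M2 — the shared key cancels under XOR.
01100101 xor 00100111 = 01000010
01010101 xor 00100001 = 01110100
11111111 xor 11001111 = 00110000
10101111 xor 11010000 = 01111111
11011001 xor 10000111 = 01011110
00001100 xor 00110111 = 00111011
10000110 xor 01011010 = 11011100
00010111 xor 11111001 = 11101110
10001000 xor 01101011 = 11100011
10100111 xor 00110011 = 10010100
01101110 xor 11100111 = 10001001
01000110 xor 01001110 = 00001000
11111010 xor 11101000 = 00010010
10100000 xor 11101001 = 01001001
11100010 xor 11011100 = 00111110

4274307f5e3bdceee394890812493e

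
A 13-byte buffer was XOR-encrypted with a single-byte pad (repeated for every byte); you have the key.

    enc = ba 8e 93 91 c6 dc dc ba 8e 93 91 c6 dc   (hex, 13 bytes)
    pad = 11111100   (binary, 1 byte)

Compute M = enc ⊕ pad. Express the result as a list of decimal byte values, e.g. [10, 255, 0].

[70, 114, 111, 109, 58, 32, 32, 70, 114, 111, 109, 58, 32]

The 1-byte key repeats, so the effective keystream is fc fc fc fc fc fc fc fc fc fc fc fc fc.
byte 0: 186 ^ 252 =  70
byte 1: 142 ^ 252 = 114
byte 2: 147 ^ 252 = 111
byte 3: 145 ^ 252 = 109
byte 4: 198 ^ 252 =  58
byte 5: 220 ^ 252 =  32
byte 6: 220 ^ 252 =  32
byte 7: 186 ^ 252 =  70
byte 8: 142 ^ 252 = 114
byte 9: 147 ^ 252 = 111
byte 10: 145 ^ 252 = 109
byte 11: 198 ^ 252 =  58
byte 12: 220 ^ 252 =  32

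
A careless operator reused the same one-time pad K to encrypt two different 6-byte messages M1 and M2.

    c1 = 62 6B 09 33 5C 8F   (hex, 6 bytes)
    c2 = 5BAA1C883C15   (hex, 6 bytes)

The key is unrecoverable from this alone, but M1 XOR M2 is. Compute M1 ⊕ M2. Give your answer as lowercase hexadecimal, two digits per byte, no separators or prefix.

39c115bb609a

c1 ⊕ c2 = (M1 ⊕ K) ⊕ (M2 ⊕ K) = M1 ⊕ M2 — the shared key cancels under XOR.
62 XOR 5b = 39
6b XOR aa = c1
09 XOR 1c = 15
33 XOR 88 = bb
5c XOR 3c = 60
8f XOR 15 = 9a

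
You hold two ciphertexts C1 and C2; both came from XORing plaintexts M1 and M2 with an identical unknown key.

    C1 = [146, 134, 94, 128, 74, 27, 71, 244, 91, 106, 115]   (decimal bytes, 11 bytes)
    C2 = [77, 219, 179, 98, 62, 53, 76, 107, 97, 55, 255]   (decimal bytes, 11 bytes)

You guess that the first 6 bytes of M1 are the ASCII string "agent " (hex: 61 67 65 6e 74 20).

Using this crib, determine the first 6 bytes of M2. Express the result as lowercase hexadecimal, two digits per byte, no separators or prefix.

be3a888c000e

First, C1 ⊕ C2 = (M1 ⊕ K) ⊕ (M2 ⊕ K) = M1 ⊕ M2, so the key drops out. Then M2 = (M1 ⊕ M2) ⊕ M1 over the first 6 bytes.
byte 0: (92 ^ 4d) ^ 61 = df ^ 61 = be
byte 1: (86 ^ db) ^ 67 = 5d ^ 67 = 3a
byte 2: (5e ^ b3) ^ 65 = ed ^ 65 = 88
byte 3: (80 ^ 62) ^ 6e = e2 ^ 6e = 8c
byte 4: (4a ^ 3e) ^ 74 = 74 ^ 74 = 00
byte 5: (1b ^ 35) ^ 20 = 2e ^ 20 = 0e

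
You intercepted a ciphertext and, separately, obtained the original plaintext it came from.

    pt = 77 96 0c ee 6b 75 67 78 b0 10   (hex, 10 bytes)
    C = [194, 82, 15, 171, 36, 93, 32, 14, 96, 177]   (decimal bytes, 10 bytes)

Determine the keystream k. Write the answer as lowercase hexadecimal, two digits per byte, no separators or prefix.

Since C = pt ⊕ k, XORing both sides with pt gives k = pt ⊕ C.
byte 0: 77 ⊕ c2 = b5
byte 1: 96 ⊕ 52 = c4
byte 2: 0c ⊕ 0f = 03
byte 3: ee ⊕ ab = 45
byte 4: 6b ⊕ 24 = 4f
byte 5: 75 ⊕ 5d = 28
byte 6: 67 ⊕ 20 = 47
byte 7: 78 ⊕ 0e = 76
byte 8: b0 ⊕ 60 = d0
byte 9: 10 ⊕ b1 = a1

b5c403454f284776d0a1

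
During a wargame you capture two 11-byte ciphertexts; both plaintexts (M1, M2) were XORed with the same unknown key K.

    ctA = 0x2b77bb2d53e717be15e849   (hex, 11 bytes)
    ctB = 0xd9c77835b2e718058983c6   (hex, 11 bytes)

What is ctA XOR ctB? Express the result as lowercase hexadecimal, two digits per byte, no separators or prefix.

ctA ⊕ ctB = (M1 ⊕ K) ⊕ (M2 ⊕ K) = M1 ⊕ M2 — the shared key cancels under XOR.
 43 XOR 217 = 242
119 XOR 199 = 176
187 XOR 120 = 195
 45 XOR  53 =  24
 83 XOR 178 = 225
231 XOR 231 =   0
 23 XOR  24 =  15
190 XOR   5 = 187
 21 XOR 137 = 156
232 XOR 131 = 107
 73 XOR 198 = 143

f2b0c318e1000fbb9c6b8f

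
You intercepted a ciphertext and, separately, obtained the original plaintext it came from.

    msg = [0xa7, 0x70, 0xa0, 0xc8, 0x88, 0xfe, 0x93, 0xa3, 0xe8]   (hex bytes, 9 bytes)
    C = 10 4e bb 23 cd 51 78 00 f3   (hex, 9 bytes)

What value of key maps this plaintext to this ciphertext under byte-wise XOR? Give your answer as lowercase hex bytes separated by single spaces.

Since C = msg ⊕ key, XORing both sides with msg gives key = msg ⊕ C.
byte 0: 167 XOR  16 = 183
byte 1: 112 XOR  78 =  62
byte 2: 160 XOR 187 =  27
byte 3: 200 XOR  35 = 235
byte 4: 136 XOR 205 =  69
byte 5: 254 XOR  81 = 175
byte 6: 147 XOR 120 = 235
byte 7: 163 XOR   0 = 163
byte 8: 232 XOR 243 =  27

b7 3e 1b eb 45 af eb a3 1b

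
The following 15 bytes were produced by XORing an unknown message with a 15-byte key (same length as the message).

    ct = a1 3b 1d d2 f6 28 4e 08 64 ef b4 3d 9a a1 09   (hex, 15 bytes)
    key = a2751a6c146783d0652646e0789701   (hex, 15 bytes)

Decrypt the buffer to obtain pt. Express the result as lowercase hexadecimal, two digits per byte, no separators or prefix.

XOR is its own inverse, so applying the key byte-wise gives the result directly.
a1 XOR a2 = 03
3b XOR 75 = 4e
1d XOR 1a = 07
d2 XOR 6c = be
f6 XOR 14 = e2
28 XOR 67 = 4f
4e XOR 83 = cd
08 XOR d0 = d8
64 XOR 65 = 01
ef XOR 26 = c9
b4 XOR 46 = f2
3d XOR e0 = dd
9a XOR 78 = e2
a1 XOR 97 = 36
09 XOR 01 = 08

034e07bee24fcdd801c9f2dde23608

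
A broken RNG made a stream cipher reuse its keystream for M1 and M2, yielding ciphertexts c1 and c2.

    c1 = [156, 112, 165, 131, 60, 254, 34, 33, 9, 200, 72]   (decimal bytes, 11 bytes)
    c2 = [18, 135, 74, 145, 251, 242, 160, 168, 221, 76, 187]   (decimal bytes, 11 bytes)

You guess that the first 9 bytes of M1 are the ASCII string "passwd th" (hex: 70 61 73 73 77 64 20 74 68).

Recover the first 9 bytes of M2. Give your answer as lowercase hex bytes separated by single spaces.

fe 96 9c 61 b0 68 a2 fd bc

First, c1 ⊕ c2 = (M1 ⊕ K) ⊕ (M2 ⊕ K) = M1 ⊕ M2, so the key drops out. Then M2 = (M1 ⊕ M2) ⊕ M1 over the first 9 bytes.
byte 0: (9c ⊕ 12) ⊕ 70 = 8e ⊕ 70 = fe
byte 1: (70 ⊕ 87) ⊕ 61 = f7 ⊕ 61 = 96
byte 2: (a5 ⊕ 4a) ⊕ 73 = ef ⊕ 73 = 9c
byte 3: (83 ⊕ 91) ⊕ 73 = 12 ⊕ 73 = 61
byte 4: (3c ⊕ fb) ⊕ 77 = c7 ⊕ 77 = b0
byte 5: (fe ⊕ f2) ⊕ 64 = 0c ⊕ 64 = 68
byte 6: (22 ⊕ a0) ⊕ 20 = 82 ⊕ 20 = a2
byte 7: (21 ⊕ a8) ⊕ 74 = 89 ⊕ 74 = fd
byte 8: (09 ⊕ dd) ⊕ 68 = d4 ⊕ 68 = bc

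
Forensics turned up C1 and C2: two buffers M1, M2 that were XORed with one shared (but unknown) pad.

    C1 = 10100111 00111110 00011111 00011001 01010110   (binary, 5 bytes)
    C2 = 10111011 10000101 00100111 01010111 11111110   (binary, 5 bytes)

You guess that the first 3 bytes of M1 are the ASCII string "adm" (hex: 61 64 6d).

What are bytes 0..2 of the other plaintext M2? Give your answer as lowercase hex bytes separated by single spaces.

7d df 55

First, C1 ⊕ C2 = (M1 ⊕ K) ⊕ (M2 ⊕ K) = M1 ⊕ M2, so the key drops out. Then M2 = (M1 ⊕ M2) ⊕ M1 over the first 3 bytes.
byte 0: (a7 xor bb) xor 61 = 1c xor 61 = 7d
byte 1: (3e xor 85) xor 64 = bb xor 64 = df
byte 2: (1f xor 27) xor 6d = 38 xor 6d = 55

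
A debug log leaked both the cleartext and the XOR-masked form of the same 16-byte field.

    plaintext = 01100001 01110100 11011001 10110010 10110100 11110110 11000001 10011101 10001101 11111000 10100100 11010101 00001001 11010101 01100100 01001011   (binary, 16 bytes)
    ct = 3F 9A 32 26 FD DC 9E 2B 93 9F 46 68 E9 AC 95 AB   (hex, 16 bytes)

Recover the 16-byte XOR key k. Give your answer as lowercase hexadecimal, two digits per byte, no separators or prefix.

5eeeeb94492a5fb61e67e2bde079f1e0

Since ct = plaintext ⊕ k, XORing both sides with plaintext gives k = plaintext ⊕ ct.
61 ^ 3f = 5e
74 ^ 9a = ee
d9 ^ 32 = eb
b2 ^ 26 = 94
b4 ^ fd = 49
f6 ^ dc = 2a
c1 ^ 9e = 5f
9d ^ 2b = b6
8d ^ 93 = 1e
f8 ^ 9f = 67
a4 ^ 46 = e2
d5 ^ 68 = bd
09 ^ e9 = e0
d5 ^ ac = 79
64 ^ 95 = f1
4b ^ ab = e0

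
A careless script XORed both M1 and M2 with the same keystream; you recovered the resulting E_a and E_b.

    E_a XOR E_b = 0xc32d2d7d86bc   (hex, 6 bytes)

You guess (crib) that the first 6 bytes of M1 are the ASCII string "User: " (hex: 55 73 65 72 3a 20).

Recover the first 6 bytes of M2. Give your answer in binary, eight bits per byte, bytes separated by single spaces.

10010110 01011110 01001000 00001111 10111100 10011100

Since E_a ⊕ E_b = M1 ⊕ M2, XORing with the guessed M1 bytes yields the corresponding M2 bytes: M2 = (E_a ⊕ E_b) ⊕ M1.
c3 XOR 55 = 96
2d XOR 73 = 5e
2d XOR 65 = 48
7d XOR 72 = 0f
86 XOR 3a = bc
bc XOR 20 = 9c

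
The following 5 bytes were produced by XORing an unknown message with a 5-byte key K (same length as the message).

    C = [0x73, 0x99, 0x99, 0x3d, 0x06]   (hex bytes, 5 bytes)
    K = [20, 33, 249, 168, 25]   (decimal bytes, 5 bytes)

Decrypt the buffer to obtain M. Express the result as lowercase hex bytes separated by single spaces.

67 b8 60 95 1f

73 ⊕ 14 = 67
99 ⊕ 21 = b8
99 ⊕ f9 = 60
3d ⊕ a8 = 95
06 ⊕ 19 = 1f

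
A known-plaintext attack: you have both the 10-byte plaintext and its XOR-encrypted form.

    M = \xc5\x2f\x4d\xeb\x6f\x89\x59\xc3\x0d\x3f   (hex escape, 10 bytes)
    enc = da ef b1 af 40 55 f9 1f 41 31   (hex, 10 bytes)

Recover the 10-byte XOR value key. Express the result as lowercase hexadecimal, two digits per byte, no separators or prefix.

1fc0fc442fdca0dc4c0e

Since enc = M ⊕ key, XORing both sides with M gives key = M ⊕ enc.
c5 ⊕ da = 1f
2f ⊕ ef = c0
4d ⊕ b1 = fc
eb ⊕ af = 44
6f ⊕ 40 = 2f
89 ⊕ 55 = dc
59 ⊕ f9 = a0
c3 ⊕ 1f = dc
0d ⊕ 41 = 4c
3f ⊕ 31 = 0e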